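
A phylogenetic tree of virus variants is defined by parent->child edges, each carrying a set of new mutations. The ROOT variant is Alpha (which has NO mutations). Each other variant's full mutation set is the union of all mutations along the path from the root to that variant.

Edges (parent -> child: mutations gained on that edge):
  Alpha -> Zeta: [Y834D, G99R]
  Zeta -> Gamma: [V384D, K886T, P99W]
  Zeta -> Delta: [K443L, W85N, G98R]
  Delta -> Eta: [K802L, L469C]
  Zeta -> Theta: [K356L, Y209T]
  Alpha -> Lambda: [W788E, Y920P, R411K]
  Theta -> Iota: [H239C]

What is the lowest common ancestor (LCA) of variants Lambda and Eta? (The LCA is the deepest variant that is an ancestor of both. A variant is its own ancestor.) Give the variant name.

Answer: Alpha

Derivation:
Path from root to Lambda: Alpha -> Lambda
  ancestors of Lambda: {Alpha, Lambda}
Path from root to Eta: Alpha -> Zeta -> Delta -> Eta
  ancestors of Eta: {Alpha, Zeta, Delta, Eta}
Common ancestors: {Alpha}
Walk up from Eta: Eta (not in ancestors of Lambda), Delta (not in ancestors of Lambda), Zeta (not in ancestors of Lambda), Alpha (in ancestors of Lambda)
Deepest common ancestor (LCA) = Alpha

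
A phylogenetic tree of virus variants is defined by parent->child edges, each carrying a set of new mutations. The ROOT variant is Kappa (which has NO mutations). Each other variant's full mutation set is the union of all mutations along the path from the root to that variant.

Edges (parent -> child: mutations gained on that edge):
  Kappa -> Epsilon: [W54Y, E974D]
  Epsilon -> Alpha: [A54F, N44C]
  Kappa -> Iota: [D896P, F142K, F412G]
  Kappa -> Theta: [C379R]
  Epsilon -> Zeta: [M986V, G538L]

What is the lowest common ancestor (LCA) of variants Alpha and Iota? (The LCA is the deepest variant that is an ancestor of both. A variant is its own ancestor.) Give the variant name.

Answer: Kappa

Derivation:
Path from root to Alpha: Kappa -> Epsilon -> Alpha
  ancestors of Alpha: {Kappa, Epsilon, Alpha}
Path from root to Iota: Kappa -> Iota
  ancestors of Iota: {Kappa, Iota}
Common ancestors: {Kappa}
Walk up from Iota: Iota (not in ancestors of Alpha), Kappa (in ancestors of Alpha)
Deepest common ancestor (LCA) = Kappa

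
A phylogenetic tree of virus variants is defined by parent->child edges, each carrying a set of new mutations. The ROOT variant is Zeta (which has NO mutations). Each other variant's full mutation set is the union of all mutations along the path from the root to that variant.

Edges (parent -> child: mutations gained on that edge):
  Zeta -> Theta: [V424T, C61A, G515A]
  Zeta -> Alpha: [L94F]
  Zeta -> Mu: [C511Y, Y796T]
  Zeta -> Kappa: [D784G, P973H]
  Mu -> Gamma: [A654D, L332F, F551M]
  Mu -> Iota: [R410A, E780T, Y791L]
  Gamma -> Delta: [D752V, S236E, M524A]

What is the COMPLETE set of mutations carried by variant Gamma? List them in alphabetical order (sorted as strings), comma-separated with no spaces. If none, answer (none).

At Zeta: gained [] -> total []
At Mu: gained ['C511Y', 'Y796T'] -> total ['C511Y', 'Y796T']
At Gamma: gained ['A654D', 'L332F', 'F551M'] -> total ['A654D', 'C511Y', 'F551M', 'L332F', 'Y796T']

Answer: A654D,C511Y,F551M,L332F,Y796T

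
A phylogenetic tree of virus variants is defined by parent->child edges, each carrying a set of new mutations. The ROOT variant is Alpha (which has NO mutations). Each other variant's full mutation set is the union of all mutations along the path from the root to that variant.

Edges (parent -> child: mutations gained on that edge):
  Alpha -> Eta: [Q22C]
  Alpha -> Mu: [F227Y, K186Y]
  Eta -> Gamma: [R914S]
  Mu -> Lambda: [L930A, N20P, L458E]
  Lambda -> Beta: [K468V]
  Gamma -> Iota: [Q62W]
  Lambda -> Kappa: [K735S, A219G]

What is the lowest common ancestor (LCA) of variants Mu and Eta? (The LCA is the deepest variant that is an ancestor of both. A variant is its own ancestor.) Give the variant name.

Answer: Alpha

Derivation:
Path from root to Mu: Alpha -> Mu
  ancestors of Mu: {Alpha, Mu}
Path from root to Eta: Alpha -> Eta
  ancestors of Eta: {Alpha, Eta}
Common ancestors: {Alpha}
Walk up from Eta: Eta (not in ancestors of Mu), Alpha (in ancestors of Mu)
Deepest common ancestor (LCA) = Alpha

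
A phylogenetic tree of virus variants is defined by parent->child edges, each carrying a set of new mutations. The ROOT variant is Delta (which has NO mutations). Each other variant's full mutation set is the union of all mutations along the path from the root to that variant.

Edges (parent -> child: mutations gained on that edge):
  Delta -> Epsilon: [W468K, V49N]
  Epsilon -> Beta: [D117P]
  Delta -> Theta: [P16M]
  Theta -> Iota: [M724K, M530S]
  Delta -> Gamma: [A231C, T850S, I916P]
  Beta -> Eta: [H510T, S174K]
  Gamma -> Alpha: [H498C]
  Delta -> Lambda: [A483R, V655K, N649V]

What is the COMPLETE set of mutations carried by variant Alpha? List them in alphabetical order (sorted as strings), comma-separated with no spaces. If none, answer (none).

Answer: A231C,H498C,I916P,T850S

Derivation:
At Delta: gained [] -> total []
At Gamma: gained ['A231C', 'T850S', 'I916P'] -> total ['A231C', 'I916P', 'T850S']
At Alpha: gained ['H498C'] -> total ['A231C', 'H498C', 'I916P', 'T850S']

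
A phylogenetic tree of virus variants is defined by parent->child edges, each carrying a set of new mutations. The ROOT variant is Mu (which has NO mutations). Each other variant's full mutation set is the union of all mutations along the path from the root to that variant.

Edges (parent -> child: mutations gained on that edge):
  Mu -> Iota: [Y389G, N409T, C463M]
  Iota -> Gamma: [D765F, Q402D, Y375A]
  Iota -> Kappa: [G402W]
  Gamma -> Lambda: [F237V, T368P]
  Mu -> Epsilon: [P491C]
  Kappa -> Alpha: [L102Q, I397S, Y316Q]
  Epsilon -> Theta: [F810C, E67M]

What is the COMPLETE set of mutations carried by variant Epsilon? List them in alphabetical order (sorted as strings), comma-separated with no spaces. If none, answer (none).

At Mu: gained [] -> total []
At Epsilon: gained ['P491C'] -> total ['P491C']

Answer: P491C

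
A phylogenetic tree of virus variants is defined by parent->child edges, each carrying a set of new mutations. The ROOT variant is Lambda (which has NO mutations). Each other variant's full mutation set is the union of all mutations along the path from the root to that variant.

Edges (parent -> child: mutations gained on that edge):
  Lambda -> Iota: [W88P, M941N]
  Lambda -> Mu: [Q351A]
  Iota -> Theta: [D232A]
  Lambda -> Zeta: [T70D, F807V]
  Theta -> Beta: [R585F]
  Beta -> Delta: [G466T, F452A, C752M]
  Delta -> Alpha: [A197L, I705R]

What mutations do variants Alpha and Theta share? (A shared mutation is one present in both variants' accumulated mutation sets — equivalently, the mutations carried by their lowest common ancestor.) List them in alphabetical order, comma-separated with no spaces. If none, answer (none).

Accumulating mutations along path to Alpha:
  At Lambda: gained [] -> total []
  At Iota: gained ['W88P', 'M941N'] -> total ['M941N', 'W88P']
  At Theta: gained ['D232A'] -> total ['D232A', 'M941N', 'W88P']
  At Beta: gained ['R585F'] -> total ['D232A', 'M941N', 'R585F', 'W88P']
  At Delta: gained ['G466T', 'F452A', 'C752M'] -> total ['C752M', 'D232A', 'F452A', 'G466T', 'M941N', 'R585F', 'W88P']
  At Alpha: gained ['A197L', 'I705R'] -> total ['A197L', 'C752M', 'D232A', 'F452A', 'G466T', 'I705R', 'M941N', 'R585F', 'W88P']
Mutations(Alpha) = ['A197L', 'C752M', 'D232A', 'F452A', 'G466T', 'I705R', 'M941N', 'R585F', 'W88P']
Accumulating mutations along path to Theta:
  At Lambda: gained [] -> total []
  At Iota: gained ['W88P', 'M941N'] -> total ['M941N', 'W88P']
  At Theta: gained ['D232A'] -> total ['D232A', 'M941N', 'W88P']
Mutations(Theta) = ['D232A', 'M941N', 'W88P']
Intersection: ['A197L', 'C752M', 'D232A', 'F452A', 'G466T', 'I705R', 'M941N', 'R585F', 'W88P'] ∩ ['D232A', 'M941N', 'W88P'] = ['D232A', 'M941N', 'W88P']

Answer: D232A,M941N,W88P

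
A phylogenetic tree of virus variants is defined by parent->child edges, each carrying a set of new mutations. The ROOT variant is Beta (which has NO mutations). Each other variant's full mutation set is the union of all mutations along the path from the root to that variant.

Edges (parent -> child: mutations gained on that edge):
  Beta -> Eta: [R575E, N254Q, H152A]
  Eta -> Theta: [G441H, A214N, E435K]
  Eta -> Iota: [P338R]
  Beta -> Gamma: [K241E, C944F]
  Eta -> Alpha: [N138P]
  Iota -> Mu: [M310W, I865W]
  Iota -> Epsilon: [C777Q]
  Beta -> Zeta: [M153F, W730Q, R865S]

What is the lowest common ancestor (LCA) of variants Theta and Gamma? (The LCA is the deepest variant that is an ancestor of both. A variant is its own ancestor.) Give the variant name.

Path from root to Theta: Beta -> Eta -> Theta
  ancestors of Theta: {Beta, Eta, Theta}
Path from root to Gamma: Beta -> Gamma
  ancestors of Gamma: {Beta, Gamma}
Common ancestors: {Beta}
Walk up from Gamma: Gamma (not in ancestors of Theta), Beta (in ancestors of Theta)
Deepest common ancestor (LCA) = Beta

Answer: Beta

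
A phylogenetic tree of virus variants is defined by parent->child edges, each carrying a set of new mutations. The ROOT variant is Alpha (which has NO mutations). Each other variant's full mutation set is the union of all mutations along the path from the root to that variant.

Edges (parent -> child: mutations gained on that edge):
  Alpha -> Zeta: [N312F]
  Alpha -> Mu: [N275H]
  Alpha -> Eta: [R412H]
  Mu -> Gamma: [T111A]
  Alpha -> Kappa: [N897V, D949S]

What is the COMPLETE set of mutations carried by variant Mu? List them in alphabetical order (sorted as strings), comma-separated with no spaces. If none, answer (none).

At Alpha: gained [] -> total []
At Mu: gained ['N275H'] -> total ['N275H']

Answer: N275H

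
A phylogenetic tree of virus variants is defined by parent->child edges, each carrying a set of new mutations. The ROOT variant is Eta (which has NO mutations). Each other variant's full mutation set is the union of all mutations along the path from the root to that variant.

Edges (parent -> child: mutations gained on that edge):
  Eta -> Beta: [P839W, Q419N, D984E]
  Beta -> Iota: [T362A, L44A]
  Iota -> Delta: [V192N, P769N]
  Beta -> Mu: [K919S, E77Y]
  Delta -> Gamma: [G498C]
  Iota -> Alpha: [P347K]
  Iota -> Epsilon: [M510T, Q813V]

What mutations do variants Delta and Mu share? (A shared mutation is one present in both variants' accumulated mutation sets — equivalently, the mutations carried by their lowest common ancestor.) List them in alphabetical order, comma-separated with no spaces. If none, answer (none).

Answer: D984E,P839W,Q419N

Derivation:
Accumulating mutations along path to Delta:
  At Eta: gained [] -> total []
  At Beta: gained ['P839W', 'Q419N', 'D984E'] -> total ['D984E', 'P839W', 'Q419N']
  At Iota: gained ['T362A', 'L44A'] -> total ['D984E', 'L44A', 'P839W', 'Q419N', 'T362A']
  At Delta: gained ['V192N', 'P769N'] -> total ['D984E', 'L44A', 'P769N', 'P839W', 'Q419N', 'T362A', 'V192N']
Mutations(Delta) = ['D984E', 'L44A', 'P769N', 'P839W', 'Q419N', 'T362A', 'V192N']
Accumulating mutations along path to Mu:
  At Eta: gained [] -> total []
  At Beta: gained ['P839W', 'Q419N', 'D984E'] -> total ['D984E', 'P839W', 'Q419N']
  At Mu: gained ['K919S', 'E77Y'] -> total ['D984E', 'E77Y', 'K919S', 'P839W', 'Q419N']
Mutations(Mu) = ['D984E', 'E77Y', 'K919S', 'P839W', 'Q419N']
Intersection: ['D984E', 'L44A', 'P769N', 'P839W', 'Q419N', 'T362A', 'V192N'] ∩ ['D984E', 'E77Y', 'K919S', 'P839W', 'Q419N'] = ['D984E', 'P839W', 'Q419N']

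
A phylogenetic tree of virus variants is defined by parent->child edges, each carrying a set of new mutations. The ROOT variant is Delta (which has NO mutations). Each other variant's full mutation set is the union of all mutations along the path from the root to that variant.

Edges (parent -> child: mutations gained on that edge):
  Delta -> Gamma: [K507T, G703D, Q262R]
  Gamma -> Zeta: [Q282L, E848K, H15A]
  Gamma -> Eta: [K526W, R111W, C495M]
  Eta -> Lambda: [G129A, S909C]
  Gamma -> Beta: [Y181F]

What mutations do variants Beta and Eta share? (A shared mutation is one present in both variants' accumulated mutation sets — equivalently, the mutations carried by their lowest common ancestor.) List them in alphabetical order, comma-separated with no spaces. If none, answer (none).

Answer: G703D,K507T,Q262R

Derivation:
Accumulating mutations along path to Beta:
  At Delta: gained [] -> total []
  At Gamma: gained ['K507T', 'G703D', 'Q262R'] -> total ['G703D', 'K507T', 'Q262R']
  At Beta: gained ['Y181F'] -> total ['G703D', 'K507T', 'Q262R', 'Y181F']
Mutations(Beta) = ['G703D', 'K507T', 'Q262R', 'Y181F']
Accumulating mutations along path to Eta:
  At Delta: gained [] -> total []
  At Gamma: gained ['K507T', 'G703D', 'Q262R'] -> total ['G703D', 'K507T', 'Q262R']
  At Eta: gained ['K526W', 'R111W', 'C495M'] -> total ['C495M', 'G703D', 'K507T', 'K526W', 'Q262R', 'R111W']
Mutations(Eta) = ['C495M', 'G703D', 'K507T', 'K526W', 'Q262R', 'R111W']
Intersection: ['G703D', 'K507T', 'Q262R', 'Y181F'] ∩ ['C495M', 'G703D', 'K507T', 'K526W', 'Q262R', 'R111W'] = ['G703D', 'K507T', 'Q262R']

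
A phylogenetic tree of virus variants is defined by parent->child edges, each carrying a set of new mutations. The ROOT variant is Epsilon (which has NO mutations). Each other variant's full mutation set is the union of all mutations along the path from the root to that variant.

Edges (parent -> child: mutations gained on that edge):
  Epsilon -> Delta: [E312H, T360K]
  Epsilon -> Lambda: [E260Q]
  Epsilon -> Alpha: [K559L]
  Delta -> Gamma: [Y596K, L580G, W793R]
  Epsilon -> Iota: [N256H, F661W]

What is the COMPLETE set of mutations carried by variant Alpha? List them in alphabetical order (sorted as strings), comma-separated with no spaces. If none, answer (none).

Answer: K559L

Derivation:
At Epsilon: gained [] -> total []
At Alpha: gained ['K559L'] -> total ['K559L']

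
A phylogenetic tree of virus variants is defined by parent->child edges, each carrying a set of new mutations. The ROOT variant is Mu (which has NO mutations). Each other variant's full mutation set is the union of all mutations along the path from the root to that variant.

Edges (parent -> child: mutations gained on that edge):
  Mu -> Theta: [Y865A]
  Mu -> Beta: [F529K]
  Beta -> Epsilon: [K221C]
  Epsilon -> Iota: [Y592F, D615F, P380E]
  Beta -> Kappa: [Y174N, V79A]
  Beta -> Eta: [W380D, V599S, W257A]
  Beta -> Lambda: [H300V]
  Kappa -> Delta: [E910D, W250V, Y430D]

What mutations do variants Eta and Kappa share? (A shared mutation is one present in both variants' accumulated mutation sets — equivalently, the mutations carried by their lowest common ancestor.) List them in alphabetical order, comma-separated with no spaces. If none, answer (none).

Answer: F529K

Derivation:
Accumulating mutations along path to Eta:
  At Mu: gained [] -> total []
  At Beta: gained ['F529K'] -> total ['F529K']
  At Eta: gained ['W380D', 'V599S', 'W257A'] -> total ['F529K', 'V599S', 'W257A', 'W380D']
Mutations(Eta) = ['F529K', 'V599S', 'W257A', 'W380D']
Accumulating mutations along path to Kappa:
  At Mu: gained [] -> total []
  At Beta: gained ['F529K'] -> total ['F529K']
  At Kappa: gained ['Y174N', 'V79A'] -> total ['F529K', 'V79A', 'Y174N']
Mutations(Kappa) = ['F529K', 'V79A', 'Y174N']
Intersection: ['F529K', 'V599S', 'W257A', 'W380D'] ∩ ['F529K', 'V79A', 'Y174N'] = ['F529K']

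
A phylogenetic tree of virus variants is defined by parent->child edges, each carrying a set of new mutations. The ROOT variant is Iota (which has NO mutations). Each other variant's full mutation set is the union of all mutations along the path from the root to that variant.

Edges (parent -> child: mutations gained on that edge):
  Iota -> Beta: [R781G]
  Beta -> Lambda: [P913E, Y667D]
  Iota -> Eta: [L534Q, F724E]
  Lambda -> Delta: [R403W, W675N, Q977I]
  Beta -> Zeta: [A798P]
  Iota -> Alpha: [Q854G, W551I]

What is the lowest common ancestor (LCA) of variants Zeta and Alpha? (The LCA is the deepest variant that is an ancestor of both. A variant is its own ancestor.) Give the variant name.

Path from root to Zeta: Iota -> Beta -> Zeta
  ancestors of Zeta: {Iota, Beta, Zeta}
Path from root to Alpha: Iota -> Alpha
  ancestors of Alpha: {Iota, Alpha}
Common ancestors: {Iota}
Walk up from Alpha: Alpha (not in ancestors of Zeta), Iota (in ancestors of Zeta)
Deepest common ancestor (LCA) = Iota

Answer: Iota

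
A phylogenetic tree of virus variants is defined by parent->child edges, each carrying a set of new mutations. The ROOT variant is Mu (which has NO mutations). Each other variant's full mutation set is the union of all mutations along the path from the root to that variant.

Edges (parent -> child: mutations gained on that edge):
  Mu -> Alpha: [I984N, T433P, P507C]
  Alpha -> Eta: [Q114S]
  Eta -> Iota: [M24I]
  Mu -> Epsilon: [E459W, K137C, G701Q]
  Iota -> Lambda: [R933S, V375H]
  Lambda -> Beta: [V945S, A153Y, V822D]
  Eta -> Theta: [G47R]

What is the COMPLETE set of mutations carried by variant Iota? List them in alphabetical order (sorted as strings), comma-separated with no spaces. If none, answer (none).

At Mu: gained [] -> total []
At Alpha: gained ['I984N', 'T433P', 'P507C'] -> total ['I984N', 'P507C', 'T433P']
At Eta: gained ['Q114S'] -> total ['I984N', 'P507C', 'Q114S', 'T433P']
At Iota: gained ['M24I'] -> total ['I984N', 'M24I', 'P507C', 'Q114S', 'T433P']

Answer: I984N,M24I,P507C,Q114S,T433P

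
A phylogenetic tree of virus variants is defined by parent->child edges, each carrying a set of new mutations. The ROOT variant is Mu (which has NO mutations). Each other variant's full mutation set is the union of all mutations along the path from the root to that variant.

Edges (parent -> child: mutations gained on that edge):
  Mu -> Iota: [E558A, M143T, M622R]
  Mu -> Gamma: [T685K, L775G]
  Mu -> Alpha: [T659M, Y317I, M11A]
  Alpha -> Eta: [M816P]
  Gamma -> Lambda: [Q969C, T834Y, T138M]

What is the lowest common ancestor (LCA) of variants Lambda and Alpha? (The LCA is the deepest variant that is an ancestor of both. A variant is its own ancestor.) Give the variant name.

Answer: Mu

Derivation:
Path from root to Lambda: Mu -> Gamma -> Lambda
  ancestors of Lambda: {Mu, Gamma, Lambda}
Path from root to Alpha: Mu -> Alpha
  ancestors of Alpha: {Mu, Alpha}
Common ancestors: {Mu}
Walk up from Alpha: Alpha (not in ancestors of Lambda), Mu (in ancestors of Lambda)
Deepest common ancestor (LCA) = Mu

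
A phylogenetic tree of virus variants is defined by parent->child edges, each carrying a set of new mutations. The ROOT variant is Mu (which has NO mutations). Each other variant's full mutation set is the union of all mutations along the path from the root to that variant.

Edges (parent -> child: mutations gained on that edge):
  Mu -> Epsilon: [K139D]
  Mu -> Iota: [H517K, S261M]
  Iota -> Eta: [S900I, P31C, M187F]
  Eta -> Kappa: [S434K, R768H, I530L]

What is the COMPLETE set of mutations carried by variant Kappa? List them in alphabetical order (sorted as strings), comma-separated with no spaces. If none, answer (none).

At Mu: gained [] -> total []
At Iota: gained ['H517K', 'S261M'] -> total ['H517K', 'S261M']
At Eta: gained ['S900I', 'P31C', 'M187F'] -> total ['H517K', 'M187F', 'P31C', 'S261M', 'S900I']
At Kappa: gained ['S434K', 'R768H', 'I530L'] -> total ['H517K', 'I530L', 'M187F', 'P31C', 'R768H', 'S261M', 'S434K', 'S900I']

Answer: H517K,I530L,M187F,P31C,R768H,S261M,S434K,S900I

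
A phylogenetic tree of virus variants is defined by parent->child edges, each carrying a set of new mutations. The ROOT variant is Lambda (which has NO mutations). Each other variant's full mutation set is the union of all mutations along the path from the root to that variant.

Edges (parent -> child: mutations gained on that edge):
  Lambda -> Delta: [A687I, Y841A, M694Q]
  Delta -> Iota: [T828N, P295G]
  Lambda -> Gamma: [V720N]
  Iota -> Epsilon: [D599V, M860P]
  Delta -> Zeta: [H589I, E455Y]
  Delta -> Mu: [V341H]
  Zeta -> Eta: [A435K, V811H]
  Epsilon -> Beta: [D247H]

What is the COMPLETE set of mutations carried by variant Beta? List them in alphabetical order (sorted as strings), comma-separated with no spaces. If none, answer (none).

At Lambda: gained [] -> total []
At Delta: gained ['A687I', 'Y841A', 'M694Q'] -> total ['A687I', 'M694Q', 'Y841A']
At Iota: gained ['T828N', 'P295G'] -> total ['A687I', 'M694Q', 'P295G', 'T828N', 'Y841A']
At Epsilon: gained ['D599V', 'M860P'] -> total ['A687I', 'D599V', 'M694Q', 'M860P', 'P295G', 'T828N', 'Y841A']
At Beta: gained ['D247H'] -> total ['A687I', 'D247H', 'D599V', 'M694Q', 'M860P', 'P295G', 'T828N', 'Y841A']

Answer: A687I,D247H,D599V,M694Q,M860P,P295G,T828N,Y841A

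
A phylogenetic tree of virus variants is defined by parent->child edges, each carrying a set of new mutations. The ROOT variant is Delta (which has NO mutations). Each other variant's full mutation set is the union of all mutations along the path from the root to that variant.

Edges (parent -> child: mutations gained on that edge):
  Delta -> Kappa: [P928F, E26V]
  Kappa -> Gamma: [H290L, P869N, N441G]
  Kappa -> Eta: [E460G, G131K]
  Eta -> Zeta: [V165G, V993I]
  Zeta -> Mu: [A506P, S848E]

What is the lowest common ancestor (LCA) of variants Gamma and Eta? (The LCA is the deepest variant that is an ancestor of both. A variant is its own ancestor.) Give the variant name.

Path from root to Gamma: Delta -> Kappa -> Gamma
  ancestors of Gamma: {Delta, Kappa, Gamma}
Path from root to Eta: Delta -> Kappa -> Eta
  ancestors of Eta: {Delta, Kappa, Eta}
Common ancestors: {Delta, Kappa}
Walk up from Eta: Eta (not in ancestors of Gamma), Kappa (in ancestors of Gamma), Delta (in ancestors of Gamma)
Deepest common ancestor (LCA) = Kappa

Answer: Kappa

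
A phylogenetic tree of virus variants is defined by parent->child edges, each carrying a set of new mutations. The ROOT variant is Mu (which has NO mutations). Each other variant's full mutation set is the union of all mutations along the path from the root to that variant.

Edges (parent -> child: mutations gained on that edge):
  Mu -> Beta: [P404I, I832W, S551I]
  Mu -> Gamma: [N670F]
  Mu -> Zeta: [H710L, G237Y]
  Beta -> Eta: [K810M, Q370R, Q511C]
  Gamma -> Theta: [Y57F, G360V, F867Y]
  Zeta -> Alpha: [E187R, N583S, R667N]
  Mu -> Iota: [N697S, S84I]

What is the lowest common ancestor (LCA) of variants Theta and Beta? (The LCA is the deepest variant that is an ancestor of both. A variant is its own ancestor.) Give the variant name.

Path from root to Theta: Mu -> Gamma -> Theta
  ancestors of Theta: {Mu, Gamma, Theta}
Path from root to Beta: Mu -> Beta
  ancestors of Beta: {Mu, Beta}
Common ancestors: {Mu}
Walk up from Beta: Beta (not in ancestors of Theta), Mu (in ancestors of Theta)
Deepest common ancestor (LCA) = Mu

Answer: Mu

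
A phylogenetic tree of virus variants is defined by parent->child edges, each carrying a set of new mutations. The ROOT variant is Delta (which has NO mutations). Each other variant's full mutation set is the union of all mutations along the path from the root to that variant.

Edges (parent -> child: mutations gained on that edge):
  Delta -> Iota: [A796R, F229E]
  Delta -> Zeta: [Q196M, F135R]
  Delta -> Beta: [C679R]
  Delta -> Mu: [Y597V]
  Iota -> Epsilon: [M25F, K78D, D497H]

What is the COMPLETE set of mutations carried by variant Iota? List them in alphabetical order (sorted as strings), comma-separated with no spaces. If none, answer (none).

At Delta: gained [] -> total []
At Iota: gained ['A796R', 'F229E'] -> total ['A796R', 'F229E']

Answer: A796R,F229E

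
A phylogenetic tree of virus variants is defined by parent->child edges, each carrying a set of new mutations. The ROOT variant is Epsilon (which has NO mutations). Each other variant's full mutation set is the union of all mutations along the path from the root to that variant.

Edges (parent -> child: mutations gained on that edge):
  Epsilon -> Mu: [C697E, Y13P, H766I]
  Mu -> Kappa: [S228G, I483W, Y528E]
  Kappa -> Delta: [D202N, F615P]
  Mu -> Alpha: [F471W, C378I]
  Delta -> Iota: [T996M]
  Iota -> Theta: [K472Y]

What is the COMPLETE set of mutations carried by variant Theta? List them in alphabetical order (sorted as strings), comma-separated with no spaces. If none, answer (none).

At Epsilon: gained [] -> total []
At Mu: gained ['C697E', 'Y13P', 'H766I'] -> total ['C697E', 'H766I', 'Y13P']
At Kappa: gained ['S228G', 'I483W', 'Y528E'] -> total ['C697E', 'H766I', 'I483W', 'S228G', 'Y13P', 'Y528E']
At Delta: gained ['D202N', 'F615P'] -> total ['C697E', 'D202N', 'F615P', 'H766I', 'I483W', 'S228G', 'Y13P', 'Y528E']
At Iota: gained ['T996M'] -> total ['C697E', 'D202N', 'F615P', 'H766I', 'I483W', 'S228G', 'T996M', 'Y13P', 'Y528E']
At Theta: gained ['K472Y'] -> total ['C697E', 'D202N', 'F615P', 'H766I', 'I483W', 'K472Y', 'S228G', 'T996M', 'Y13P', 'Y528E']

Answer: C697E,D202N,F615P,H766I,I483W,K472Y,S228G,T996M,Y13P,Y528E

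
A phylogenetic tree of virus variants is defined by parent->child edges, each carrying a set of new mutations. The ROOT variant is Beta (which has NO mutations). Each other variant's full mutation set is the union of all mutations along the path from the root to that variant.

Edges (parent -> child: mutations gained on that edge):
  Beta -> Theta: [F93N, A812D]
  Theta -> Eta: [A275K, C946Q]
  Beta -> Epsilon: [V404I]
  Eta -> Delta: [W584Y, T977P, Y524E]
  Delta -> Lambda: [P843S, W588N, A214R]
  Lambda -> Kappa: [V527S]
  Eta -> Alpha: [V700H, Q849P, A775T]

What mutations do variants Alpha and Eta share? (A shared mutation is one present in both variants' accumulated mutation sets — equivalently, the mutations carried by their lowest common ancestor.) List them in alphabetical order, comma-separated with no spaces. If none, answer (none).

Accumulating mutations along path to Alpha:
  At Beta: gained [] -> total []
  At Theta: gained ['F93N', 'A812D'] -> total ['A812D', 'F93N']
  At Eta: gained ['A275K', 'C946Q'] -> total ['A275K', 'A812D', 'C946Q', 'F93N']
  At Alpha: gained ['V700H', 'Q849P', 'A775T'] -> total ['A275K', 'A775T', 'A812D', 'C946Q', 'F93N', 'Q849P', 'V700H']
Mutations(Alpha) = ['A275K', 'A775T', 'A812D', 'C946Q', 'F93N', 'Q849P', 'V700H']
Accumulating mutations along path to Eta:
  At Beta: gained [] -> total []
  At Theta: gained ['F93N', 'A812D'] -> total ['A812D', 'F93N']
  At Eta: gained ['A275K', 'C946Q'] -> total ['A275K', 'A812D', 'C946Q', 'F93N']
Mutations(Eta) = ['A275K', 'A812D', 'C946Q', 'F93N']
Intersection: ['A275K', 'A775T', 'A812D', 'C946Q', 'F93N', 'Q849P', 'V700H'] ∩ ['A275K', 'A812D', 'C946Q', 'F93N'] = ['A275K', 'A812D', 'C946Q', 'F93N']

Answer: A275K,A812D,C946Q,F93N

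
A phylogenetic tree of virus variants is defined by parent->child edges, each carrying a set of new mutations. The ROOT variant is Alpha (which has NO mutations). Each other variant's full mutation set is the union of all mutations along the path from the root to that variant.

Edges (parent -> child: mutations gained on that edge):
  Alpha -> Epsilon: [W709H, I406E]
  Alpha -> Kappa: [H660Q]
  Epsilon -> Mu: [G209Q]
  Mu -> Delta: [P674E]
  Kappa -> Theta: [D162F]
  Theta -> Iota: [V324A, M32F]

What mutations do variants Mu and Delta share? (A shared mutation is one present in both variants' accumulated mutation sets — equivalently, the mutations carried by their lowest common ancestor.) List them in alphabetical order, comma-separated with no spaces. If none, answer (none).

Accumulating mutations along path to Mu:
  At Alpha: gained [] -> total []
  At Epsilon: gained ['W709H', 'I406E'] -> total ['I406E', 'W709H']
  At Mu: gained ['G209Q'] -> total ['G209Q', 'I406E', 'W709H']
Mutations(Mu) = ['G209Q', 'I406E', 'W709H']
Accumulating mutations along path to Delta:
  At Alpha: gained [] -> total []
  At Epsilon: gained ['W709H', 'I406E'] -> total ['I406E', 'W709H']
  At Mu: gained ['G209Q'] -> total ['G209Q', 'I406E', 'W709H']
  At Delta: gained ['P674E'] -> total ['G209Q', 'I406E', 'P674E', 'W709H']
Mutations(Delta) = ['G209Q', 'I406E', 'P674E', 'W709H']
Intersection: ['G209Q', 'I406E', 'W709H'] ∩ ['G209Q', 'I406E', 'P674E', 'W709H'] = ['G209Q', 'I406E', 'W709H']

Answer: G209Q,I406E,W709H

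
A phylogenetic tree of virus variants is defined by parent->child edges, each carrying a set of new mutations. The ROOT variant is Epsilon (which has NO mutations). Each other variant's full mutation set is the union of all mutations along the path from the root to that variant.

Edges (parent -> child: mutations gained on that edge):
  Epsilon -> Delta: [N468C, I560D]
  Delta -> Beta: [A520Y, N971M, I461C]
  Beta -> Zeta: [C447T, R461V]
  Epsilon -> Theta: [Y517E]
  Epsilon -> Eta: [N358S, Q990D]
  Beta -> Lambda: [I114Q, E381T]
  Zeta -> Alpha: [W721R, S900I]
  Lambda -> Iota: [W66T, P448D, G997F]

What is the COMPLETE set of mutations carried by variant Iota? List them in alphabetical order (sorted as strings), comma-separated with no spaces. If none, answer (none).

Answer: A520Y,E381T,G997F,I114Q,I461C,I560D,N468C,N971M,P448D,W66T

Derivation:
At Epsilon: gained [] -> total []
At Delta: gained ['N468C', 'I560D'] -> total ['I560D', 'N468C']
At Beta: gained ['A520Y', 'N971M', 'I461C'] -> total ['A520Y', 'I461C', 'I560D', 'N468C', 'N971M']
At Lambda: gained ['I114Q', 'E381T'] -> total ['A520Y', 'E381T', 'I114Q', 'I461C', 'I560D', 'N468C', 'N971M']
At Iota: gained ['W66T', 'P448D', 'G997F'] -> total ['A520Y', 'E381T', 'G997F', 'I114Q', 'I461C', 'I560D', 'N468C', 'N971M', 'P448D', 'W66T']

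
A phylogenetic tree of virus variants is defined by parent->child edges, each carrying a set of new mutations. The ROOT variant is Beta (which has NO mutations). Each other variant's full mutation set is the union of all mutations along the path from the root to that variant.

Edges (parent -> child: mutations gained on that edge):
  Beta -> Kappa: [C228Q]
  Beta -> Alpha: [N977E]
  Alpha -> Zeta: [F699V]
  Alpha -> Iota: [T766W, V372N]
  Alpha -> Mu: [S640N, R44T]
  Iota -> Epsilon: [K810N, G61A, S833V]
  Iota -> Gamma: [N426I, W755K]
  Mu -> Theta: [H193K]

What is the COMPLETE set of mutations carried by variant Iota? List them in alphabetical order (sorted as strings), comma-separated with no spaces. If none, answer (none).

At Beta: gained [] -> total []
At Alpha: gained ['N977E'] -> total ['N977E']
At Iota: gained ['T766W', 'V372N'] -> total ['N977E', 'T766W', 'V372N']

Answer: N977E,T766W,V372N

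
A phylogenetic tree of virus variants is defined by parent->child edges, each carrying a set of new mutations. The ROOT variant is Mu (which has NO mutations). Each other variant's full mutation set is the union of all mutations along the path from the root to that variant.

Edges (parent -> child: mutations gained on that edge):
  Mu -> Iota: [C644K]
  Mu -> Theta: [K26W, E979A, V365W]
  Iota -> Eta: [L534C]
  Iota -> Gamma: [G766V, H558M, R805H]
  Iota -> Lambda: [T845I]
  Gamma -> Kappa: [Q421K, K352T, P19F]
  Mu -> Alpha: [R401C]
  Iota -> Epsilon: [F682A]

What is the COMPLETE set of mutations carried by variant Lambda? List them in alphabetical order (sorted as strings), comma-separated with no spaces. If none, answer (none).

Answer: C644K,T845I

Derivation:
At Mu: gained [] -> total []
At Iota: gained ['C644K'] -> total ['C644K']
At Lambda: gained ['T845I'] -> total ['C644K', 'T845I']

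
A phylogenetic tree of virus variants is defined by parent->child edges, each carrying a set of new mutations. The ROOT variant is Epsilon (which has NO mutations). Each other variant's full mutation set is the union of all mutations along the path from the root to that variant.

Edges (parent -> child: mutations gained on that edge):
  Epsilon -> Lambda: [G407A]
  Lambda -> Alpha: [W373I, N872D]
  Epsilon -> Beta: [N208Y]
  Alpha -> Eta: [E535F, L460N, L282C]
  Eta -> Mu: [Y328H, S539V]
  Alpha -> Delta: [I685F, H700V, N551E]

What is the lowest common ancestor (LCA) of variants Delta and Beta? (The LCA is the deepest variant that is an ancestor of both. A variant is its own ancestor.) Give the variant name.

Answer: Epsilon

Derivation:
Path from root to Delta: Epsilon -> Lambda -> Alpha -> Delta
  ancestors of Delta: {Epsilon, Lambda, Alpha, Delta}
Path from root to Beta: Epsilon -> Beta
  ancestors of Beta: {Epsilon, Beta}
Common ancestors: {Epsilon}
Walk up from Beta: Beta (not in ancestors of Delta), Epsilon (in ancestors of Delta)
Deepest common ancestor (LCA) = Epsilon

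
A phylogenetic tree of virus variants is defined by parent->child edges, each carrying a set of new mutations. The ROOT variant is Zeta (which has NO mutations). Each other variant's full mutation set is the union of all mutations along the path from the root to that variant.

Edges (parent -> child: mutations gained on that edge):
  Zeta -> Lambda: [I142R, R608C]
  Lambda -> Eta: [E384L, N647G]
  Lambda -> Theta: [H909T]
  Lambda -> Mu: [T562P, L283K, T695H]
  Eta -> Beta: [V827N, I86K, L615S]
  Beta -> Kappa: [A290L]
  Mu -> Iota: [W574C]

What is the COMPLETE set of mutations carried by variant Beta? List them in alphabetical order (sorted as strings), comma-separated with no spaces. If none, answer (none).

Answer: E384L,I142R,I86K,L615S,N647G,R608C,V827N

Derivation:
At Zeta: gained [] -> total []
At Lambda: gained ['I142R', 'R608C'] -> total ['I142R', 'R608C']
At Eta: gained ['E384L', 'N647G'] -> total ['E384L', 'I142R', 'N647G', 'R608C']
At Beta: gained ['V827N', 'I86K', 'L615S'] -> total ['E384L', 'I142R', 'I86K', 'L615S', 'N647G', 'R608C', 'V827N']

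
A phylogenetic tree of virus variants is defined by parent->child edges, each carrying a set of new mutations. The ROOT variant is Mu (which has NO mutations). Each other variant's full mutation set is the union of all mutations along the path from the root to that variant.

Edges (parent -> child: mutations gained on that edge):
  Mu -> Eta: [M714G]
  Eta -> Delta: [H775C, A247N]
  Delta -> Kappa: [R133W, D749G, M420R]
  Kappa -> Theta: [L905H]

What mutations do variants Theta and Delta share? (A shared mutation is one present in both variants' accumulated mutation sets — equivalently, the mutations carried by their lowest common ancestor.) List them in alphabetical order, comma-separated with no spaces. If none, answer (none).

Accumulating mutations along path to Theta:
  At Mu: gained [] -> total []
  At Eta: gained ['M714G'] -> total ['M714G']
  At Delta: gained ['H775C', 'A247N'] -> total ['A247N', 'H775C', 'M714G']
  At Kappa: gained ['R133W', 'D749G', 'M420R'] -> total ['A247N', 'D749G', 'H775C', 'M420R', 'M714G', 'R133W']
  At Theta: gained ['L905H'] -> total ['A247N', 'D749G', 'H775C', 'L905H', 'M420R', 'M714G', 'R133W']
Mutations(Theta) = ['A247N', 'D749G', 'H775C', 'L905H', 'M420R', 'M714G', 'R133W']
Accumulating mutations along path to Delta:
  At Mu: gained [] -> total []
  At Eta: gained ['M714G'] -> total ['M714G']
  At Delta: gained ['H775C', 'A247N'] -> total ['A247N', 'H775C', 'M714G']
Mutations(Delta) = ['A247N', 'H775C', 'M714G']
Intersection: ['A247N', 'D749G', 'H775C', 'L905H', 'M420R', 'M714G', 'R133W'] ∩ ['A247N', 'H775C', 'M714G'] = ['A247N', 'H775C', 'M714G']

Answer: A247N,H775C,M714G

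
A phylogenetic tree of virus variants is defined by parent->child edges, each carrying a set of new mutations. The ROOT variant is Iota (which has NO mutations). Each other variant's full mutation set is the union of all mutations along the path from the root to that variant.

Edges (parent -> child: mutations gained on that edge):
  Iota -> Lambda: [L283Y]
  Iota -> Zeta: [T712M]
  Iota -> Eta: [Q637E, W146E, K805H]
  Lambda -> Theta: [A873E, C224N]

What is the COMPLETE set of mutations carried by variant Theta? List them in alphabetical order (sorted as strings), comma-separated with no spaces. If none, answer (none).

Answer: A873E,C224N,L283Y

Derivation:
At Iota: gained [] -> total []
At Lambda: gained ['L283Y'] -> total ['L283Y']
At Theta: gained ['A873E', 'C224N'] -> total ['A873E', 'C224N', 'L283Y']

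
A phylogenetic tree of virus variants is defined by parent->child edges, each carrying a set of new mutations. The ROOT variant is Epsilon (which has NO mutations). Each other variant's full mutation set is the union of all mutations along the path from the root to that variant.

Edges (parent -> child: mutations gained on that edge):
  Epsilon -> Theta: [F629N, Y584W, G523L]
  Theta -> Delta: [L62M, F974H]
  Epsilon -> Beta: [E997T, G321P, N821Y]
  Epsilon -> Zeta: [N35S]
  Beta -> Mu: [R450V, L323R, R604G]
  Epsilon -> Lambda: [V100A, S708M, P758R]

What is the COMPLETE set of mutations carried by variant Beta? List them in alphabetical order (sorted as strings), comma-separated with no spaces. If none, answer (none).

At Epsilon: gained [] -> total []
At Beta: gained ['E997T', 'G321P', 'N821Y'] -> total ['E997T', 'G321P', 'N821Y']

Answer: E997T,G321P,N821Y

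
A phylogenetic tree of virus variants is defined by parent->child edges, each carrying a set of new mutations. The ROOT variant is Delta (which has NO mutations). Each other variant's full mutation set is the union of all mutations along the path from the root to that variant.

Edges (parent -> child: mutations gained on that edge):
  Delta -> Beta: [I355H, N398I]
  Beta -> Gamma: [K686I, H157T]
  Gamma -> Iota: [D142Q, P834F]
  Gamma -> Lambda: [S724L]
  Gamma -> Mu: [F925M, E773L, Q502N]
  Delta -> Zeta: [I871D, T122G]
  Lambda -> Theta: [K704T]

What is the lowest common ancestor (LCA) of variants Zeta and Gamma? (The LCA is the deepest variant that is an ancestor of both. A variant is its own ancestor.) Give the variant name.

Answer: Delta

Derivation:
Path from root to Zeta: Delta -> Zeta
  ancestors of Zeta: {Delta, Zeta}
Path from root to Gamma: Delta -> Beta -> Gamma
  ancestors of Gamma: {Delta, Beta, Gamma}
Common ancestors: {Delta}
Walk up from Gamma: Gamma (not in ancestors of Zeta), Beta (not in ancestors of Zeta), Delta (in ancestors of Zeta)
Deepest common ancestor (LCA) = Delta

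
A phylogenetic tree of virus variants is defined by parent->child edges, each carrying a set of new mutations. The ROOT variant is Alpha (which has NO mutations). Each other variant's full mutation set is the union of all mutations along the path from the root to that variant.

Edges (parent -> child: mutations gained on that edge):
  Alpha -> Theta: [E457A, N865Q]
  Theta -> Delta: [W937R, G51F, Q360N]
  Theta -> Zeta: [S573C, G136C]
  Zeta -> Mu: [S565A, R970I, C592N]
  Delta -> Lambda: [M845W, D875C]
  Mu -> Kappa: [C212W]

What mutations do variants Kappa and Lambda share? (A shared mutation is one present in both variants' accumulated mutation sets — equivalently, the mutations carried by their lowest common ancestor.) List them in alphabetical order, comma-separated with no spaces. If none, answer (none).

Accumulating mutations along path to Kappa:
  At Alpha: gained [] -> total []
  At Theta: gained ['E457A', 'N865Q'] -> total ['E457A', 'N865Q']
  At Zeta: gained ['S573C', 'G136C'] -> total ['E457A', 'G136C', 'N865Q', 'S573C']
  At Mu: gained ['S565A', 'R970I', 'C592N'] -> total ['C592N', 'E457A', 'G136C', 'N865Q', 'R970I', 'S565A', 'S573C']
  At Kappa: gained ['C212W'] -> total ['C212W', 'C592N', 'E457A', 'G136C', 'N865Q', 'R970I', 'S565A', 'S573C']
Mutations(Kappa) = ['C212W', 'C592N', 'E457A', 'G136C', 'N865Q', 'R970I', 'S565A', 'S573C']
Accumulating mutations along path to Lambda:
  At Alpha: gained [] -> total []
  At Theta: gained ['E457A', 'N865Q'] -> total ['E457A', 'N865Q']
  At Delta: gained ['W937R', 'G51F', 'Q360N'] -> total ['E457A', 'G51F', 'N865Q', 'Q360N', 'W937R']
  At Lambda: gained ['M845W', 'D875C'] -> total ['D875C', 'E457A', 'G51F', 'M845W', 'N865Q', 'Q360N', 'W937R']
Mutations(Lambda) = ['D875C', 'E457A', 'G51F', 'M845W', 'N865Q', 'Q360N', 'W937R']
Intersection: ['C212W', 'C592N', 'E457A', 'G136C', 'N865Q', 'R970I', 'S565A', 'S573C'] ∩ ['D875C', 'E457A', 'G51F', 'M845W', 'N865Q', 'Q360N', 'W937R'] = ['E457A', 'N865Q']

Answer: E457A,N865Q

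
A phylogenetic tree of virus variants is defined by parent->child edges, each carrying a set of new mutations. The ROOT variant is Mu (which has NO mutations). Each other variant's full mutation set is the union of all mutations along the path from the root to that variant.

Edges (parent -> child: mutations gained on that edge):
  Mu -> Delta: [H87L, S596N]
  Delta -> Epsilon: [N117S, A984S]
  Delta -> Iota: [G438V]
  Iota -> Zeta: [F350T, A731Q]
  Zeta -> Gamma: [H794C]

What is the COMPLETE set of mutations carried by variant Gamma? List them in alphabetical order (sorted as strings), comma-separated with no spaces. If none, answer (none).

Answer: A731Q,F350T,G438V,H794C,H87L,S596N

Derivation:
At Mu: gained [] -> total []
At Delta: gained ['H87L', 'S596N'] -> total ['H87L', 'S596N']
At Iota: gained ['G438V'] -> total ['G438V', 'H87L', 'S596N']
At Zeta: gained ['F350T', 'A731Q'] -> total ['A731Q', 'F350T', 'G438V', 'H87L', 'S596N']
At Gamma: gained ['H794C'] -> total ['A731Q', 'F350T', 'G438V', 'H794C', 'H87L', 'S596N']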